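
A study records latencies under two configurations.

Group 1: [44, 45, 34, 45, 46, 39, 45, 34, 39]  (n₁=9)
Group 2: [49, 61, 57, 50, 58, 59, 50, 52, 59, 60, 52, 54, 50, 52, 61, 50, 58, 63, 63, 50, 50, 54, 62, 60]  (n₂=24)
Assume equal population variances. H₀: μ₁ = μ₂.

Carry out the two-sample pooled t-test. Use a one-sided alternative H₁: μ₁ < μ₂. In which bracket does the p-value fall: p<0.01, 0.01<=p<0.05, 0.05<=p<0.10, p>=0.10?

p-value bracket: p<0.01

x̄₁=41.222, s₁=4.842, n₁=9
x̄₂=55.583, s₂=4.934, n₂=24
s_p² = [8·4.842² + 23·4.934²]/31 = 24.1093
SE = √(s_p²·(1/9+1/24)) = 1.9192
t = (41.222−55.583)/1.9192 = -7.4828
df = 31
p-value (one-sided, H₁ less) = 0.00000
→ bracket: p<0.01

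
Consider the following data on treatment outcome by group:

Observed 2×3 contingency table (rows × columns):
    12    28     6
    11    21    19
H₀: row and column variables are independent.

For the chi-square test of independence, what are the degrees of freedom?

df = (r−1)(c−1) = (2−1)·(3−1) = 2

degrees of freedom = 2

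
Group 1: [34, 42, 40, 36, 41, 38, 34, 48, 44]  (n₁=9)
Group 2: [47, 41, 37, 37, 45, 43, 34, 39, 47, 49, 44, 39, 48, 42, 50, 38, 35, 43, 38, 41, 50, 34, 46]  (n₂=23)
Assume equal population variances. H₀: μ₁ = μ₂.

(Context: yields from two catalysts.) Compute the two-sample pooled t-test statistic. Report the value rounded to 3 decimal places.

x̄₁=39.667, s₁=4.690, n₁=9
x̄₂=42.043, s₂=5.103, n₂=23
s_p² = [8·4.690² + 22·5.103²]/30 = 24.9652
SE = √(s_p²·(1/9+1/23)) = 1.9645
t = (39.667−42.043)/1.9645 = -1.2099
df = 30

test statistic = -1.210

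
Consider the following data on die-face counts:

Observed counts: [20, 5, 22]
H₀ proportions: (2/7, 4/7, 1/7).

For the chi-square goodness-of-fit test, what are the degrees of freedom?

df = k − 1 = 3 − 1 = 2

degrees of freedom = 2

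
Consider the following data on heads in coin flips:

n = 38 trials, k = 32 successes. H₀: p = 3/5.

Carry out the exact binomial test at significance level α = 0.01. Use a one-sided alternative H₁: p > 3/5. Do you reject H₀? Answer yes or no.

Exact binomial: n=38, k=32, p₀=3/5=0.6000
P(X≥32) from Σ C(n,i)·p₀^i·(1−p₀)^(n−i)
p-value (one-sided, H₁ greater) = 0.00121
At α=0.01: p < α → reject H₀

reject H₀: yes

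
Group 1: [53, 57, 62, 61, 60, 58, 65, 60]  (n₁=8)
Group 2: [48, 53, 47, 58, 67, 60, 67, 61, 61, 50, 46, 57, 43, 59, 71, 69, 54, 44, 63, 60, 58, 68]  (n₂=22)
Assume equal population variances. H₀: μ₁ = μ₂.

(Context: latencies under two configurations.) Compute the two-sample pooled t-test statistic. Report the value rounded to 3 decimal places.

x̄₁=59.500, s₁=3.586, n₁=8
x̄₂=57.455, s₂=8.422, n₂=22
s_p² = [7·3.586² + 21·8.422²]/28 = 56.4091
SE = √(s_p²·(1/8+1/22)) = 3.1008
t = (59.500−57.455)/3.1008 = 0.6596
df = 28

test statistic = 0.660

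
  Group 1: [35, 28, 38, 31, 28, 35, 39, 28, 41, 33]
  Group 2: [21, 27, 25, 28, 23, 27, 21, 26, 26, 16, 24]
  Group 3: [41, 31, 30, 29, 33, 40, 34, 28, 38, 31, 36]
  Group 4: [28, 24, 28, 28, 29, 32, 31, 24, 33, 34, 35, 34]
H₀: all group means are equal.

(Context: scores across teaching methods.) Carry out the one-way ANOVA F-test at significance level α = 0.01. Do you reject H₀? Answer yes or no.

Group means [33.60, 24.00, 33.73, 30.00], grand mean 30.250
SSB = Σnᵢ(x̄ᵢ−x̄)² = 675.668; SSW = ΣΣ(x−x̄ᵢ)² = 690.582
MSB = 675.668/3 = 225.2227; MSW = 690.582/40 = 17.2645
F = MSB/MSW = 13.0454
df = (3, 40)
p-value (upper-tail) = 0.00000
At α=0.01: p < α → reject H₀

reject H₀: yes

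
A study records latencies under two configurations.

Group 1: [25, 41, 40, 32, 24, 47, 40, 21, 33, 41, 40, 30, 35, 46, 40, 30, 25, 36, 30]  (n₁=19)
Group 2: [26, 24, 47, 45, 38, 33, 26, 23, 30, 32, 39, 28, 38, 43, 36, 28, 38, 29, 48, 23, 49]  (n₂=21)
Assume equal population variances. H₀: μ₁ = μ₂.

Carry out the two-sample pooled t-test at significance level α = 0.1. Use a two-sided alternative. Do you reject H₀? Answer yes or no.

x̄₁=34.526, s₁=7.597, n₁=19
x̄₂=34.429, s₂=8.524, n₂=21
s_p² = [18·7.597² + 20·8.524²]/38 = 65.5758
SE = √(s_p²·(1/19+1/21)) = 2.5640
t = (34.526−34.429)/2.5640 = 0.0381
df = 38
p-value (two-sided) = 0.96979
At α=0.1: p ≥ α → fail to reject H₀

reject H₀: no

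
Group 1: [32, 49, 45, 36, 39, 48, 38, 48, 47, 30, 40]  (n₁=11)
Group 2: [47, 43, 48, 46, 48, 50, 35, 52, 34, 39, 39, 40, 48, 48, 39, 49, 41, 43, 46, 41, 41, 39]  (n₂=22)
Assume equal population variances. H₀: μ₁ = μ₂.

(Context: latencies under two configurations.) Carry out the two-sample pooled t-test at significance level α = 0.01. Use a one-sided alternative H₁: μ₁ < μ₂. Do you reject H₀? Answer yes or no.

x̄₁=41.091, s₁=6.745, n₁=11
x̄₂=43.455, s₂=5.002, n₂=22
s_p² = [10·6.745² + 21·5.002²]/31 = 31.6246
SE = √(s_p²·(1/11+1/22)) = 2.0766
t = (41.091−43.455)/2.0766 = -1.1382
df = 31
p-value (one-sided, H₁ less) = 0.13188
At α=0.01: p ≥ α → fail to reject H₀

reject H₀: no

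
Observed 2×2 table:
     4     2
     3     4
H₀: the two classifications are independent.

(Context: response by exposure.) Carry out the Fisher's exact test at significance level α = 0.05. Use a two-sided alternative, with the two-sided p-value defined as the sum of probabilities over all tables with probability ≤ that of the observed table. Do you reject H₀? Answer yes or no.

Margins: r₁=6, r₂=7, c₁=7, c₂=6, n=13
p_obs = C(6,4)·C(7,3)/C(13,7); sum pmf over tables with pmf ≤ p_obs
p-value (two-sided) = 0.59207
At α=0.05: p ≥ α → fail to reject H₀

reject H₀: no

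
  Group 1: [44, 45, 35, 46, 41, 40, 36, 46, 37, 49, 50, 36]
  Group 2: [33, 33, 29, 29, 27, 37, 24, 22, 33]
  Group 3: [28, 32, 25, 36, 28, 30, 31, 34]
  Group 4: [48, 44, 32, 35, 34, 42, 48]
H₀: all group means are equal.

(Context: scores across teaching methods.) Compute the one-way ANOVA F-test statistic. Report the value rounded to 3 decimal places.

test statistic = 14.779

Group means [42.08, 29.67, 30.50, 40.43], grand mean 36.083
SSB = Σnᵢ(x̄ᵢ−x̄)² = 1184.119; SSW = ΣΣ(x−x̄ᵢ)² = 854.631
MSB = 1184.119/3 = 394.7063; MSW = 854.631/32 = 26.7072
F = MSB/MSW = 14.7790
df = (3, 32)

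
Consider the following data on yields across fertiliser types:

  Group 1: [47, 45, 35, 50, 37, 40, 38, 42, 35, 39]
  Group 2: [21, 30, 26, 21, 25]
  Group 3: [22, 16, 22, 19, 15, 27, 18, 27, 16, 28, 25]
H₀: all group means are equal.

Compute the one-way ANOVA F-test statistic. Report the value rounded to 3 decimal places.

Group means [40.80, 24.60, 21.36], grand mean 29.462
SSB = Σnᵢ(x̄ᵢ−x̄)² = 2125.116; SSW = ΣΣ(x−x̄ᵢ)² = 529.345
MSB = 2125.116/2 = 1062.5580; MSW = 529.345/23 = 23.0150
F = MSB/MSW = 46.1680
df = (2, 23)

test statistic = 46.168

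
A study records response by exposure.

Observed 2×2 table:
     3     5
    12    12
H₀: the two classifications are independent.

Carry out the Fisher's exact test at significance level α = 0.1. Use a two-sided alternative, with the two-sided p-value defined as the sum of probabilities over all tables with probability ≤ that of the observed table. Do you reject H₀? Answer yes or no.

Margins: r₁=8, r₂=24, c₁=15, c₂=17, n=32
p_obs = C(8,3)·C(24,12)/C(32,15); sum pmf over tables with pmf ≤ p_obs
p-value (two-sided) = 0.69114
At α=0.1: p ≥ α → fail to reject H₀

reject H₀: no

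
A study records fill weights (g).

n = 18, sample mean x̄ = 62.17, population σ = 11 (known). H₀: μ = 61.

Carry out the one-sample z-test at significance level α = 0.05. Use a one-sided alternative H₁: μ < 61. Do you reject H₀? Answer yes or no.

SE = σ/√n = 11/√18 = 2.5927
z = (x̄−μ₀)/SE = (62.17−61)/2.5927 = 0.4513
p-value (one-sided, H₁ less) = 0.67410
At α=0.05: p ≥ α → fail to reject H₀

reject H₀: no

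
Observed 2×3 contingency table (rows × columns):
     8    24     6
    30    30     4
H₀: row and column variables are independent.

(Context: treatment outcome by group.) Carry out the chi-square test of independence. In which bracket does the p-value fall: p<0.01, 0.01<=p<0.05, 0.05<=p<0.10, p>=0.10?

p-value bracket: 0.01<=p<0.05

Row totals [38, 64], col totals [38, 54, 10], n=102
χ² = (8−14.16)²/14.16 + (24−20.12)²/20.12 + (6−3.73)²/3.73 + (30−23.84)²/23.84 + (30−33.88)²/33.88 + (4−6.27)²/6.27 = 7.6747
df = 2
p-value (upper-tail) = 0.02155
→ bracket: 0.01<=p<0.05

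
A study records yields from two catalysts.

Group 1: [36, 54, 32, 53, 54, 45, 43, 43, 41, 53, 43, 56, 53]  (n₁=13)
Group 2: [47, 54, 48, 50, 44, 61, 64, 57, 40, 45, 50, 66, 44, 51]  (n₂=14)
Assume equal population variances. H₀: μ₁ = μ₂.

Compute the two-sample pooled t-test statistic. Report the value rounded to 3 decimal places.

test statistic = -1.618

x̄₁=46.615, s₁=7.741, n₁=13
x̄₂=51.500, s₂=7.930, n₂=14
s_p² = [12·7.741² + 13·7.930²]/25 = 61.4631
SE = √(s_p²·(1/13+1/14)) = 3.0196
t = (46.615−51.500)/3.0196 = -1.6176
df = 25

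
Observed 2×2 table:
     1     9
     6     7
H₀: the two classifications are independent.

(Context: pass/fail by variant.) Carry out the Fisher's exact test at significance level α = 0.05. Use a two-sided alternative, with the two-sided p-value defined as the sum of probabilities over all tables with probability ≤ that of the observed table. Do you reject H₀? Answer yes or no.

reject H₀: no

Margins: r₁=10, r₂=13, c₁=7, c₂=16, n=23
p_obs = C(10,1)·C(13,6)/C(23,7); sum pmf over tables with pmf ≤ p_obs
p-value (two-sided) = 0.08862
At α=0.05: p ≥ α → fail to reject H₀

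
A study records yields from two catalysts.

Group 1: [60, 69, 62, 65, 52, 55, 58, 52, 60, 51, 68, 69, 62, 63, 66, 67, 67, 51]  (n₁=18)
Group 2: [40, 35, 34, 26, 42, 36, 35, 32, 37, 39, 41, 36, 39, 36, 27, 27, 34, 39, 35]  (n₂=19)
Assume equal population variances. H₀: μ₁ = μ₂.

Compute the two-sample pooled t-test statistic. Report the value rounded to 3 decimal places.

test statistic = 14.000

x̄₁=60.944, s₁=6.440, n₁=18
x̄₂=35.263, s₂=4.617, n₂=19
s_p² = [17·6.440² + 18·4.617²]/35 = 31.1037
SE = √(s_p²·(1/18+1/19)) = 1.8344
t = (60.944−35.263)/1.8344 = 13.9998
df = 35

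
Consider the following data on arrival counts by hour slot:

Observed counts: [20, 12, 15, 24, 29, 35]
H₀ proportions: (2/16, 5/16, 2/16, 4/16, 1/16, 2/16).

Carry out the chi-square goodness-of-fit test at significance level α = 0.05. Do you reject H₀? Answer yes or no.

n = 135; E_i = n·p_i = [16.88, 42.19, 16.88, 33.75, 8.44, 16.88]
χ² = (20−16.88)²/16.88 + (12−42.19)²/42.19 + (15−16.88)²/16.88 + (24−33.75)²/33.75 + (29−8.44)²/8.44 + (35−16.88)²/16.88 = 94.7837
df = 5
p-value (upper-tail) = 0.00000
At α=0.05: p < α → reject H₀

reject H₀: yes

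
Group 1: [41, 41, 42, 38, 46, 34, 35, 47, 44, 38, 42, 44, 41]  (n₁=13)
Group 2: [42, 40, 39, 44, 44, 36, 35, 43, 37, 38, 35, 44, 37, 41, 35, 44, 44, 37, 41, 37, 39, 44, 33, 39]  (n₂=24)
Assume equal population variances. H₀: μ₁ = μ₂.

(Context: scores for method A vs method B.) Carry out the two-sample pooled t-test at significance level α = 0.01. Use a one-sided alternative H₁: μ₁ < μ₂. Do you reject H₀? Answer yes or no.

reject H₀: no

x̄₁=41.000, s₁=3.916, n₁=13
x̄₂=39.500, s₂=3.539, n₂=24
s_p² = [12·3.916² + 23·3.539²]/35 = 13.4857
SE = √(s_p²·(1/13+1/24)) = 1.2646
t = (41.000−39.500)/1.2646 = 1.1861
df = 35
p-value (one-sided, H₁ less) = 0.87822
At α=0.01: p ≥ α → fail to reject H₀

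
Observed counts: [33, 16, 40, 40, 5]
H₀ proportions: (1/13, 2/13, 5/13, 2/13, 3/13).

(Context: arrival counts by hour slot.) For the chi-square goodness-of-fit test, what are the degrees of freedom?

degrees of freedom = 4

df = k − 1 = 5 − 1 = 4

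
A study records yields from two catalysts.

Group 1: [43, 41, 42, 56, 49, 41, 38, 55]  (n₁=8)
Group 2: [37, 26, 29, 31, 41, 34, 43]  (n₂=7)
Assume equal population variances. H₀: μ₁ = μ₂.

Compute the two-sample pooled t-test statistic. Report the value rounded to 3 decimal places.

x̄₁=45.625, s₁=6.844, n₁=8
x̄₂=34.429, s₂=6.268, n₂=7
s_p² = [7·6.844² + 6·6.268²]/13 = 43.3530
SE = √(s_p²·(1/8+1/7)) = 3.4077
t = (45.625−34.429)/3.4077 = 3.2856
df = 13

test statistic = 3.286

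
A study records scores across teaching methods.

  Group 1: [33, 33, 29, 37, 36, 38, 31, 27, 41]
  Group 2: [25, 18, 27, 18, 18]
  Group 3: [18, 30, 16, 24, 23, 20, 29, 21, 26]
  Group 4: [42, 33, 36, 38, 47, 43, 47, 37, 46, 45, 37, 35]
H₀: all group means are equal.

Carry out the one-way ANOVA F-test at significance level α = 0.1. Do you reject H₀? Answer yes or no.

Group means [33.89, 21.20, 23.00, 40.50], grand mean 31.543
SSB = Σnᵢ(x̄ᵢ−x̄)² = 2203.997; SSW = ΣΣ(x−x̄ᵢ)² = 704.689
MSB = 2203.997/3 = 734.6656; MSW = 704.689/31 = 22.7319
F = MSB/MSW = 32.3187
df = (3, 31)
p-value (upper-tail) = 0.00000
At α=0.1: p < α → reject H₀

reject H₀: yes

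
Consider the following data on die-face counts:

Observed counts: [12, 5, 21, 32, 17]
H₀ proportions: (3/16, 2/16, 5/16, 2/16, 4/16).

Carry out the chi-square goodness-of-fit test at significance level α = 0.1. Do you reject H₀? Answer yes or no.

reject H₀: yes

n = 87; E_i = n·p_i = [16.31, 10.88, 27.19, 10.88, 21.75]
χ² = (12−16.31)²/16.31 + (5−10.88)²/10.88 + (21−27.19)²/27.19 + (32−10.88)²/10.88 + (17−21.75)²/21.75 = 47.7954
df = 4
p-value (upper-tail) = 0.00000
At α=0.1: p < α → reject H₀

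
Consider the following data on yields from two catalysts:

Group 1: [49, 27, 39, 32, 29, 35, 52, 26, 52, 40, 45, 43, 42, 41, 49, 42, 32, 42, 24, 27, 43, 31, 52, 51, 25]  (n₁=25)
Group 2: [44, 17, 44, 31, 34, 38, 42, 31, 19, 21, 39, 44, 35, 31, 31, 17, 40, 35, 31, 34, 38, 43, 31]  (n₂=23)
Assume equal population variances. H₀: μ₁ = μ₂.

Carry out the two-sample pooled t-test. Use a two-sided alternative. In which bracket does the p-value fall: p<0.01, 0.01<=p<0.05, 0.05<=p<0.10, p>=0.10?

x̄₁=38.800, s₁=9.367, n₁=25
x̄₂=33.478, s₂=8.420, n₂=23
s_p² = [24·9.367² + 22·8.420²]/46 = 79.6900
SE = √(s_p²·(1/25+1/23)) = 2.5792
t = (38.800−33.478)/2.5792 = 2.0633
df = 46
p-value (two-sided) = 0.04475
→ bracket: 0.01<=p<0.05

p-value bracket: 0.01<=p<0.05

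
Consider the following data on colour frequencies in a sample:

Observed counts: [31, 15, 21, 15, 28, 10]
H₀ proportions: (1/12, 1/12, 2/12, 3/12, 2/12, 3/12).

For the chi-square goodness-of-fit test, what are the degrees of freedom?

df = k − 1 = 6 − 1 = 5

degrees of freedom = 5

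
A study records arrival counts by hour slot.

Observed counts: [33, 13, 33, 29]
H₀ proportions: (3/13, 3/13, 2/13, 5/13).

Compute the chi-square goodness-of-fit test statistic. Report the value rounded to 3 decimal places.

test statistic = 28.263

n = 108; E_i = n·p_i = [24.92, 24.92, 16.62, 41.54]
χ² = (33−24.92)²/24.92 + (13−24.92)²/24.92 + (33−16.62)²/16.62 + (29−41.54)²/41.54 = 28.2633
df = 3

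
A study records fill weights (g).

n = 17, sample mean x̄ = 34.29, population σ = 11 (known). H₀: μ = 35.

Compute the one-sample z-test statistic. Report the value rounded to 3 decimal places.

test statistic = -0.266

SE = σ/√n = 11/√17 = 2.6679
z = (x̄−μ₀)/SE = (34.29−35)/2.6679 = -0.2661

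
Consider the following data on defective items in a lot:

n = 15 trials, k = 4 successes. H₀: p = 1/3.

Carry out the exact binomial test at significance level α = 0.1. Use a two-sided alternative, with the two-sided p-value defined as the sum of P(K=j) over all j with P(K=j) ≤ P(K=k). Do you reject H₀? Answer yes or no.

reject H₀: no

Exact binomial: n=15, k=4, p₀=1/3=0.3333
P(X=j) = C(n,j)·p₀^j·(1−p₀)^(n−j); p = Σ P(X=j) over j with P(X=j) ≤ P(X=4)
p-value (two-sided) = 0.78569
At α=0.1: p ≥ α → fail to reject H₀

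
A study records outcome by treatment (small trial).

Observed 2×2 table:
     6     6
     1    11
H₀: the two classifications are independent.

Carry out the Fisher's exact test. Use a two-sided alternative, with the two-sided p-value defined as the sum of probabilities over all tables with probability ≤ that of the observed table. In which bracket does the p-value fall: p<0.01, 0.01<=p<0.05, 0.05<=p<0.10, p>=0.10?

p-value bracket: 0.05<=p<0.10

Margins: r₁=12, r₂=12, c₁=7, c₂=17, n=24
p_obs = C(12,6)·C(12,1)/C(24,7); sum pmf over tables with pmf ≤ p_obs
p-value (two-sided) = 0.06865
→ bracket: 0.05<=p<0.10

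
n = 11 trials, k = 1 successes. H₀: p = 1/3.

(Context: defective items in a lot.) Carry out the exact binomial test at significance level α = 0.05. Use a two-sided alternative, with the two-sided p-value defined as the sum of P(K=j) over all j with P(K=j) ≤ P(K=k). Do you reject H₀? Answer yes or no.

reject H₀: no

Exact binomial: n=11, k=1, p₀=1/3=0.3333
P(X=j) = C(n,j)·p₀^j·(1−p₀)^(n−j); p = Σ P(X=j) over j with P(X=j) ≤ P(X=1)
p-value (two-sided) = 0.11378
At α=0.05: p ≥ α → fail to reject H₀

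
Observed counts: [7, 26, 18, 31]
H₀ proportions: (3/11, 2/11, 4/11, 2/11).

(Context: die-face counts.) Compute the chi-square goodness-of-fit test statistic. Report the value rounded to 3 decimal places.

n = 82; E_i = n·p_i = [22.36, 14.91, 29.82, 14.91]
χ² = (7−22.36)²/22.36 + (26−14.91)²/14.91 + (18−29.82)²/29.82 + (31−14.91)²/14.91 = 40.8557
df = 3

test statistic = 40.856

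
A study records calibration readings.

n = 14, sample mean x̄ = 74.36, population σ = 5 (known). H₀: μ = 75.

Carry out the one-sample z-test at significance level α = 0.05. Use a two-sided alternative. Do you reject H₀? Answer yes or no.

SE = σ/√n = 5/√14 = 1.3363
z = (x̄−μ₀)/SE = (74.36−75)/1.3363 = -0.4789
p-value (two-sided) = 0.63199
At α=0.05: p ≥ α → fail to reject H₀

reject H₀: no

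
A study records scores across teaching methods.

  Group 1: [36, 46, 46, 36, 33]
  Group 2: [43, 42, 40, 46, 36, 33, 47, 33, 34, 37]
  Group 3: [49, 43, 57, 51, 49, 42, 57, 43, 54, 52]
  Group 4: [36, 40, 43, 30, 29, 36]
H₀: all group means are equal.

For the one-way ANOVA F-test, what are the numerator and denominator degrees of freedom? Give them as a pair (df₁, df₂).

k = 4 groups, N = 31 total
df = (k−1, N−k) = (4−1, 31−4) = (3, 27)

degrees of freedom = [3, 27]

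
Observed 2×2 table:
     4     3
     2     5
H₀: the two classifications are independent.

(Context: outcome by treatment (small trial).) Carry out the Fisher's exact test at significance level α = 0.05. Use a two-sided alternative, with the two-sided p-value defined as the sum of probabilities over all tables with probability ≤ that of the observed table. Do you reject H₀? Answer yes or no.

Margins: r₁=7, r₂=7, c₁=6, c₂=8, n=14
p_obs = C(7,4)·C(7,2)/C(14,6); sum pmf over tables with pmf ≤ p_obs
p-value (two-sided) = 0.59207
At α=0.05: p ≥ α → fail to reject H₀

reject H₀: no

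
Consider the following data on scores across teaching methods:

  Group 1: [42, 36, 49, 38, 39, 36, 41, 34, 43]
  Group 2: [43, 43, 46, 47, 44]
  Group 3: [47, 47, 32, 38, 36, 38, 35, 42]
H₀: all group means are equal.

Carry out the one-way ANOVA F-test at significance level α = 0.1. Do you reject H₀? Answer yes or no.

reject H₀: no

Group means [39.78, 44.60, 39.38], grand mean 40.727
SSB = Σnᵢ(x̄ᵢ−x̄)² = 97.733; SSW = ΣΣ(x−x̄ᵢ)² = 392.631
MSB = 97.733/2 = 48.8665; MSW = 392.631/19 = 20.6648
F = MSB/MSW = 2.3647
df = (2, 19)
p-value (upper-tail) = 0.12104
At α=0.1: p ≥ α → fail to reject H₀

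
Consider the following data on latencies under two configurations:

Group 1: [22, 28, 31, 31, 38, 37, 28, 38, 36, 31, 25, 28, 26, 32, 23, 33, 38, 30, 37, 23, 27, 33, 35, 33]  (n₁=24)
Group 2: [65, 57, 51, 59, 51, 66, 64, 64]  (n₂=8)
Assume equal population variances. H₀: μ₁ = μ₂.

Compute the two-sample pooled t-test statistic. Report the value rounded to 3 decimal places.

test statistic = -13.185

x̄₁=30.958, s₁=5.052, n₁=24
x̄₂=59.625, s₂=6.140, n₂=8
s_p² = [23·5.052² + 7·6.140²]/30 = 28.3611
SE = √(s_p²·(1/24+1/8)) = 2.1741
t = (30.958−59.625)/2.1741 = -13.1853
df = 30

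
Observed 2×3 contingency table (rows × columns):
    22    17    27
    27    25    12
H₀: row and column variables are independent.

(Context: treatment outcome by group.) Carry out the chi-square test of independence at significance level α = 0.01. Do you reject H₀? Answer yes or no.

Row totals [66, 64], col totals [49, 42, 39], n=130
χ² = (22−24.88)²/24.88 + (17−21.32)²/21.32 + (27−19.80)²/19.80 + (27−24.12)²/24.12 + (25−20.68)²/20.68 + (12−19.20)²/19.20 = 7.7743
df = 2
p-value (upper-tail) = 0.02050
At α=0.01: p ≥ α → fail to reject H₀

reject H₀: no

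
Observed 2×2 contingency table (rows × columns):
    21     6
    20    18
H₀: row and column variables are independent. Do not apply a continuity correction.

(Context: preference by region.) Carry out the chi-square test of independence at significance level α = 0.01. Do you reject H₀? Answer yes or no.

reject H₀: no

Row totals [27, 38], col totals [41, 24], n=65
χ² = (21−17.03)²/17.03 + (6−9.97)²/9.97 + (20−23.97)²/23.97 + (18−14.03)²/14.03 = 4.2856
df = 1
p-value (upper-tail) = 0.03844
At α=0.01: p ≥ α → fail to reject H₀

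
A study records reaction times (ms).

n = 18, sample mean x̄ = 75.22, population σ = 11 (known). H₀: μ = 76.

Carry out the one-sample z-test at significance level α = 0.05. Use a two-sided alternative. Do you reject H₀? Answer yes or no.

SE = σ/√n = 11/√18 = 2.5927
z = (x̄−μ₀)/SE = (75.22−76)/2.5927 = -0.3008
p-value (two-sided) = 0.76354
At α=0.05: p ≥ α → fail to reject H₀

reject H₀: no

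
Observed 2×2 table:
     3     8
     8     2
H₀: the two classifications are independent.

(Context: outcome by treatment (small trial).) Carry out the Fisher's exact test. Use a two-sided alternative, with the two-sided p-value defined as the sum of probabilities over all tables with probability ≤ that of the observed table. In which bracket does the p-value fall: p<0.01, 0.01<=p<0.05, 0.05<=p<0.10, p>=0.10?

p-value bracket: 0.01<=p<0.05

Margins: r₁=11, r₂=10, c₁=11, c₂=10, n=21
p_obs = C(11,3)·C(10,8)/C(21,11); sum pmf over tables with pmf ≤ p_obs
p-value (two-sided) = 0.02997
→ bracket: 0.01<=p<0.05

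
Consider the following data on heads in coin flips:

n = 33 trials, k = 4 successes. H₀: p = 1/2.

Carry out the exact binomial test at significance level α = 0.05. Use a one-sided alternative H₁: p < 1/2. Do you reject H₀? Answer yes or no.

reject H₀: yes

Exact binomial: n=33, k=4, p₀=1/2=0.5000
P(X≤4) from Σ C(n,i)·p₀^i·(1−p₀)^(n−i)
p-value (one-sided, H₁ less) = 0.00001
At α=0.05: p < α → reject H₀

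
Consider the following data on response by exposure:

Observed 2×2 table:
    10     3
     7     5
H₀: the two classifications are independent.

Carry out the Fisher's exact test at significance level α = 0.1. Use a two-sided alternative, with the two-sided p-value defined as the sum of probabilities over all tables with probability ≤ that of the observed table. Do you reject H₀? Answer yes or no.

Margins: r₁=13, r₂=12, c₁=17, c₂=8, n=25
p_obs = C(13,10)·C(12,7)/C(25,17); sum pmf over tables with pmf ≤ p_obs
p-value (two-sided) = 0.41098
At α=0.1: p ≥ α → fail to reject H₀

reject H₀: no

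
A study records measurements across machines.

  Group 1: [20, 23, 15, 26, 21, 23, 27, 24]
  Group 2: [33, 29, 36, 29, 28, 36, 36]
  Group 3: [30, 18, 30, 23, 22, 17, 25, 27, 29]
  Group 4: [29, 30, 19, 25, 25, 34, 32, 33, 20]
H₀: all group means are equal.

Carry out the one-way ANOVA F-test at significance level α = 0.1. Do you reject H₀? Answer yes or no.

reject H₀: yes

Group means [22.38, 32.43, 24.56, 27.44], grand mean 26.485
SSB = Σnᵢ(x̄ᵢ−x̄)² = 424.209; SSW = ΣΣ(x−x̄ᵢ)² = 618.034
MSB = 424.209/3 = 141.4029; MSW = 618.034/29 = 21.3115
F = MSB/MSW = 6.6350
df = (3, 29)
p-value (upper-tail) = 0.00150
At α=0.1: p < α → reject H₀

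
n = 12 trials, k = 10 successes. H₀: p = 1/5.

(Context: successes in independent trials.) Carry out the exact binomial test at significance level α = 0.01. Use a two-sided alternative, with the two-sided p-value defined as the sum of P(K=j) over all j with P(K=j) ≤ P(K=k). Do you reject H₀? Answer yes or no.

Exact binomial: n=12, k=10, p₀=1/5=0.2000
P(X=j) = C(n,j)·p₀^j·(1−p₀)^(n−j); p = Σ P(X=j) over j with P(X=j) ≤ P(X=10)
p-value (two-sided) = 0.00000
At α=0.01: p < α → reject H₀

reject H₀: yes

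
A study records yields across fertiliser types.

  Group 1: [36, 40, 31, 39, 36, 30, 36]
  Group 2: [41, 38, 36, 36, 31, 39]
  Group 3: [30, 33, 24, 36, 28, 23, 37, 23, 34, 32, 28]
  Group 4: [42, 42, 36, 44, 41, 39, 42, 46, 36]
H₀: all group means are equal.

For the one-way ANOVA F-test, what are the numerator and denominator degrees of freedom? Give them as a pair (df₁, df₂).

k = 4 groups, N = 33 total
df = (k−1, N−k) = (4−1, 33−4) = (3, 29)

degrees of freedom = [3, 29]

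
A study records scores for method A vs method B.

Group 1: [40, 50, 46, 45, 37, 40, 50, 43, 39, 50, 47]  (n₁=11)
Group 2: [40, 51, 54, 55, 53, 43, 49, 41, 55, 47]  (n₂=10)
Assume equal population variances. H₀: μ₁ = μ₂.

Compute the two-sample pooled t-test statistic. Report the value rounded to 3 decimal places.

x̄₁=44.273, s₁=4.777, n₁=11
x̄₂=48.800, s₂=5.789, n₂=10
s_p² = [10·4.777² + 9·5.789²]/19 = 27.8833
SE = √(s_p²·(1/11+1/10)) = 2.3072
t = (44.273−48.800)/2.3072 = -1.9622
df = 19

test statistic = -1.962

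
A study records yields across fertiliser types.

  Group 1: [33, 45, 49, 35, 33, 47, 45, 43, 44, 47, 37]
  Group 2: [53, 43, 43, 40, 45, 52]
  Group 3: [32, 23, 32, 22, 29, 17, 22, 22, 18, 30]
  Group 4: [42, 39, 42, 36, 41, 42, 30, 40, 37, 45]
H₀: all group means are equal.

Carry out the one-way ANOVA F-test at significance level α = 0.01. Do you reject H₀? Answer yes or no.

Group means [41.64, 46.00, 24.70, 39.40], grand mean 37.162
SSB = Σnᵢ(x̄ᵢ−x̄)² = 2291.982; SSW = ΣΣ(x−x̄ᵢ)² = 939.045
MSB = 2291.982/3 = 763.9939; MSW = 939.045/33 = 28.4559
F = MSB/MSW = 26.8483
df = (3, 33)
p-value (upper-tail) = 0.00000
At α=0.01: p < α → reject H₀

reject H₀: yes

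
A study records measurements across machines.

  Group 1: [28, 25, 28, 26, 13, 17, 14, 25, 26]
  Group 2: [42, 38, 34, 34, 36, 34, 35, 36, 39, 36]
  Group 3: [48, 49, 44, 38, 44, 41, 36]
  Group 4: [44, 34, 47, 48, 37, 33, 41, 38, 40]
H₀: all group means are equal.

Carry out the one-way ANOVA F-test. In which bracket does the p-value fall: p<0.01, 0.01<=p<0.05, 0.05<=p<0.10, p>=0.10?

Group means [22.44, 36.40, 42.86, 40.22], grand mean 35.086
SSB = Σnᵢ(x̄ᵢ−x̄)² = 2115.708; SSW = ΣΣ(x−x̄ᵢ)² = 719.035
MSB = 2115.708/3 = 705.2360; MSW = 719.035/31 = 23.1947
F = MSB/MSW = 30.4051
df = (3, 31)
p-value (upper-tail) = 0.00000
→ bracket: p<0.01

p-value bracket: p<0.01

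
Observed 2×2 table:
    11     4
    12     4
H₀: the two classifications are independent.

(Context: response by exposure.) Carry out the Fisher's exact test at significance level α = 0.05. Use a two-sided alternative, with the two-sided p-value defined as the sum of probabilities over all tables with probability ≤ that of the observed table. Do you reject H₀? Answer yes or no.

Margins: r₁=15, r₂=16, c₁=23, c₂=8, n=31
p_obs = C(15,11)·C(16,12)/C(31,23); sum pmf over tables with pmf ≤ p_obs
p-value (two-sided) = 1.00000
At α=0.05: p ≥ α → fail to reject H₀

reject H₀: no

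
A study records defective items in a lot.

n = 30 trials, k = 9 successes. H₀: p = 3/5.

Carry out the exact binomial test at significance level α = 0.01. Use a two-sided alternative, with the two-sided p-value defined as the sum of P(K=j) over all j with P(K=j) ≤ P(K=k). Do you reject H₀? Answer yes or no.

Exact binomial: n=30, k=9, p₀=3/5=0.6000
P(X=j) = C(n,j)·p₀^j·(1−p₀)^(n−j); p = Σ P(X=j) over j with P(X=j) ≤ P(X=9)
p-value (two-sided) = 0.00117
At α=0.01: p < α → reject H₀

reject H₀: yes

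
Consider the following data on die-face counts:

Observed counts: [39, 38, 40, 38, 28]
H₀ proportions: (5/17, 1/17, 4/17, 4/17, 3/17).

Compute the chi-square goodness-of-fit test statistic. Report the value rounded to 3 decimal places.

test statistic = 74.372

n = 183; E_i = n·p_i = [53.82, 10.76, 43.06, 43.06, 32.29]
χ² = (39−53.82)²/53.82 + (38−10.76)²/10.76 + (40−43.06)²/43.06 + (38−43.06)²/43.06 + (28−32.29)²/32.29 = 74.3719
df = 4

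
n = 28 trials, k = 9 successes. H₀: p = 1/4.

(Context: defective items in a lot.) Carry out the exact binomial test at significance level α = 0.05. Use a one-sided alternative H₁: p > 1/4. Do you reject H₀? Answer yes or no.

Exact binomial: n=28, k=9, p₀=1/4=0.2500
P(X≥9) from Σ C(n,i)·p₀^i·(1−p₀)^(n−i)
p-value (one-sided, H₁ greater) = 0.24986
At α=0.05: p ≥ α → fail to reject H₀

reject H₀: no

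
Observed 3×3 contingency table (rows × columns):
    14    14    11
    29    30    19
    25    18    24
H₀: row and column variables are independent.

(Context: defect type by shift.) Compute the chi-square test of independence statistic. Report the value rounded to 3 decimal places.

test statistic = 3.160

Row totals [39, 78, 67], col totals [68, 62, 54], n=184
χ² = (14−14.41)²/14.41 + (14−13.14)²/13.14 + (11−11.45)²/11.45 + (29−28.83)²/28.83 + (30−26.28)²/26.28 + (19−22.89)²/22.89 + (25−24.76)²/24.76 + (18−22.58)²/22.58 + (24−19.66)²/19.66 = 3.1601
df = 4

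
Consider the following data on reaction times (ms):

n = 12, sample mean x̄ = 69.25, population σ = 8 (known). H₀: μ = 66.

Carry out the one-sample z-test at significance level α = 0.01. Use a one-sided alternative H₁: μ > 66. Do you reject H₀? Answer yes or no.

SE = σ/√n = 8/√12 = 2.3094
z = (x̄−μ₀)/SE = (69.25−66)/2.3094 = 1.4073
p-value (one-sided, H₁ greater) = 0.07967
At α=0.01: p ≥ α → fail to reject H₀

reject H₀: no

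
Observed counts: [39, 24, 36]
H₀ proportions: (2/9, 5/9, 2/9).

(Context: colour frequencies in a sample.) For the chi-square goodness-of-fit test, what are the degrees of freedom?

df = k − 1 = 3 − 1 = 2

degrees of freedom = 2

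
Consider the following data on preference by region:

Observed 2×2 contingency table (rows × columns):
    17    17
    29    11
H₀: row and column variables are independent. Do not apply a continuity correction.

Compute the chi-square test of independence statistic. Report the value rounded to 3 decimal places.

test statistic = 3.956

Row totals [34, 40], col totals [46, 28], n=74
χ² = (17−21.14)²/21.14 + (17−12.86)²/12.86 + (29−24.86)²/24.86 + (11−15.14)²/15.14 = 3.9557
df = 1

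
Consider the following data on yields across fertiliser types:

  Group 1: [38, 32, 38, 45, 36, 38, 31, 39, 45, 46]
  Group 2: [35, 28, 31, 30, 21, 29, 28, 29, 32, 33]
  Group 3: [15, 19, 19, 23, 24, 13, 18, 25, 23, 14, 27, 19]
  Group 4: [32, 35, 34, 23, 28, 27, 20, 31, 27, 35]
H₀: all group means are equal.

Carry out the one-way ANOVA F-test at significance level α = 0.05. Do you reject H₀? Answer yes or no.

reject H₀: yes

Group means [38.80, 29.60, 19.92, 29.20], grand mean 28.929
SSB = Σnᵢ(x̄ᵢ−x̄)² = 1954.269; SSW = ΣΣ(x−x̄ᵢ)² = 834.517
MSB = 1954.269/3 = 651.4230; MSW = 834.517/38 = 21.9610
F = MSB/MSW = 29.6628
df = (3, 38)
p-value (upper-tail) = 0.00000
At α=0.05: p < α → reject H₀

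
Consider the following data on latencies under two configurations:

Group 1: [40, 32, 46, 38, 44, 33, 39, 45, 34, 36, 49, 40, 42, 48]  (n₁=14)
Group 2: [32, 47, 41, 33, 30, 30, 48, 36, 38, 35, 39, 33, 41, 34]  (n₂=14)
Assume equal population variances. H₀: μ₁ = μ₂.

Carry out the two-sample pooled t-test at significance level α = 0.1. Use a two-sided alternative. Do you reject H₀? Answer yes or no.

reject H₀: no

x̄₁=40.429, s₁=5.501, n₁=14
x̄₂=36.929, s₂=5.731, n₂=14
s_p² = [13·5.501² + 13·5.731²]/26 = 31.5522
SE = √(s_p²·(1/14+1/14)) = 2.1231
t = (40.429−36.929)/2.1231 = 1.6486
df = 26
p-value (two-sided) = 0.11127
At α=0.1: p ≥ α → fail to reject H₀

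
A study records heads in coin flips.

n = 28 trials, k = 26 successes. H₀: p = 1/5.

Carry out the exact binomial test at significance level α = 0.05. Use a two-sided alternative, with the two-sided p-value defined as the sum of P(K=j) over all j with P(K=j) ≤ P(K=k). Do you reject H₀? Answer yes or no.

reject H₀: yes

Exact binomial: n=28, k=26, p₀=1/5=0.2000
P(X=j) = C(n,j)·p₀^j·(1−p₀)^(n−j); p = Σ P(X=j) over j with P(X=j) ≤ P(X=26)
p-value (two-sided) = 0.00000
At α=0.05: p < α → reject H₀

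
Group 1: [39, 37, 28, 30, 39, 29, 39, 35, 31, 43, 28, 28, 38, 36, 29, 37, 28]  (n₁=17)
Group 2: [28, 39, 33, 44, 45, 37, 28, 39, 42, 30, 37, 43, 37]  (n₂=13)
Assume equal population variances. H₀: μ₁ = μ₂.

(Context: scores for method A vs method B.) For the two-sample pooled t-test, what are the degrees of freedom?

degrees of freedom = 28

df = n₁ + n₂ − 2 = 17 + 13 − 2 = 28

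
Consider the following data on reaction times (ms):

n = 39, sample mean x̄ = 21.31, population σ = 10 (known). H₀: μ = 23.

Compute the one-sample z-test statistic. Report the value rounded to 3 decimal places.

test statistic = -1.055

SE = σ/√n = 10/√39 = 1.6013
z = (x̄−μ₀)/SE = (21.31−23)/1.6013 = -1.0554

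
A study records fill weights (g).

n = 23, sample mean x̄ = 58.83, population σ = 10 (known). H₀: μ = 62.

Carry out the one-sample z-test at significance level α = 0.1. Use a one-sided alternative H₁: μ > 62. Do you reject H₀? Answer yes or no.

reject H₀: no

SE = σ/√n = 10/√23 = 2.0851
z = (x̄−μ₀)/SE = (58.83−62)/2.0851 = -1.5203
p-value (one-sided, H₁ greater) = 0.93578
At α=0.1: p ≥ α → fail to reject H₀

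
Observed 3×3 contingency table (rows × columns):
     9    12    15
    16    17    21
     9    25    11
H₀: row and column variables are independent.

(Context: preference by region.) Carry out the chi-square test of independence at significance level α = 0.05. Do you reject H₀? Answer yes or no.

reject H₀: no

Row totals [36, 54, 45], col totals [34, 54, 47], n=135
χ² = (9−9.07)²/9.07 + (12−14.40)²/14.40 + (15−12.53)²/12.53 + (16−13.60)²/13.60 + (17−21.60)²/21.60 + (21−18.80)²/18.80 + (9−11.33)²/11.33 + (25−18.00)²/18.00 + (11−15.67)²/15.67 = 7.1392
df = 4
p-value (upper-tail) = 0.12871
At α=0.05: p ≥ α → fail to reject H₀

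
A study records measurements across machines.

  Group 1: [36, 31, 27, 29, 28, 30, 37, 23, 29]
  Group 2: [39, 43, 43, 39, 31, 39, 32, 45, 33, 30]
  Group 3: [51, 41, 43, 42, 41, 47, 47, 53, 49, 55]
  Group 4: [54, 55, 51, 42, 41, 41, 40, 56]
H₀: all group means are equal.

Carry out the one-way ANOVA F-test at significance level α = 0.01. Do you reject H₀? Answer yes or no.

Group means [30.00, 37.40, 46.90, 47.50], grand mean 40.351
SSB = Σnᵢ(x̄ᵢ−x̄)² = 1889.132; SSW = ΣΣ(x−x̄ᵢ)² = 1009.300
MSB = 1889.132/3 = 629.7108; MSW = 1009.300/33 = 30.5848
F = MSB/MSW = 20.5890
df = (3, 33)
p-value (upper-tail) = 0.00000
At α=0.01: p < α → reject H₀

reject H₀: yes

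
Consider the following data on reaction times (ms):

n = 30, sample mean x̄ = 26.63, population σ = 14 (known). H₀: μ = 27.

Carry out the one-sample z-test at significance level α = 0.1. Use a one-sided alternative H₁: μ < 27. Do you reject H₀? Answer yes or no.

SE = σ/√n = 14/√30 = 2.5560
z = (x̄−μ₀)/SE = (26.63−27)/2.5560 = -0.1448
p-value (one-sided, H₁ less) = 0.44245
At α=0.1: p ≥ α → fail to reject H₀

reject H₀: no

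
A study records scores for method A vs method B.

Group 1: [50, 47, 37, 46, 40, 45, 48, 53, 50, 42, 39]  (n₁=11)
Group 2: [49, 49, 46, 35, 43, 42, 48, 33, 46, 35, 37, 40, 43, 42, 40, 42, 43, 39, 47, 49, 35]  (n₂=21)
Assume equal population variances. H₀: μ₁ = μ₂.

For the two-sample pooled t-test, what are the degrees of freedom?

degrees of freedom = 30

df = n₁ + n₂ − 2 = 11 + 21 − 2 = 30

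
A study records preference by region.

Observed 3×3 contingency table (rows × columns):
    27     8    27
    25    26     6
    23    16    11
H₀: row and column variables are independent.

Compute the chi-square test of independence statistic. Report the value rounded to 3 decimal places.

test statistic = 23.805

Row totals [62, 57, 50], col totals [75, 50, 44], n=169
χ² = (27−27.51)²/27.51 + (8−18.34)²/18.34 + (27−16.14)²/16.14 + (25−25.30)²/25.30 + (26−16.86)²/16.86 + (6−14.84)²/14.84 + (23−22.19)²/22.19 + (16−14.79)²/14.79 + (11−13.02)²/13.02 = 23.8054
df = 4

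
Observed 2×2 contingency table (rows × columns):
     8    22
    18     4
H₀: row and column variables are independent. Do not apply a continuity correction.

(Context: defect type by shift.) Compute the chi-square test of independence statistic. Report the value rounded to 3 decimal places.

Row totals [30, 22], col totals [26, 26], n=52
χ² = (8−15.00)²/15.00 + (22−15.00)²/15.00 + (18−11.00)²/11.00 + (4−11.00)²/11.00 = 15.4424
df = 1

test statistic = 15.442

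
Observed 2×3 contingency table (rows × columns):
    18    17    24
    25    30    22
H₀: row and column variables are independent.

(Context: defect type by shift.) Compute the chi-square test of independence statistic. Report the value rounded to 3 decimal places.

Row totals [59, 77], col totals [43, 47, 46], n=136
χ² = (18−18.65)²/18.65 + (17−20.39)²/20.39 + (24−19.96)²/19.96 + (25−24.35)²/24.35 + (30−26.61)²/26.61 + (22−26.04)²/26.04 = 2.4834
df = 2

test statistic = 2.483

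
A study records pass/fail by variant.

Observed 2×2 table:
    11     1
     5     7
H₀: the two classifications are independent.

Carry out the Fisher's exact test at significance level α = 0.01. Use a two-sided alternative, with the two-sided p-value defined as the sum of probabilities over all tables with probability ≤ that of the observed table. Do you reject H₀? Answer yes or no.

reject H₀: no

Margins: r₁=12, r₂=12, c₁=16, c₂=8, n=24
p_obs = C(12,11)·C(12,5)/C(24,16); sum pmf over tables with pmf ≤ p_obs
p-value (two-sided) = 0.02719
At α=0.01: p ≥ α → fail to reject H₀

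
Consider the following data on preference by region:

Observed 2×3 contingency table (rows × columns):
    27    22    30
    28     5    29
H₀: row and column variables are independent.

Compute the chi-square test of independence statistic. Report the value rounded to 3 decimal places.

Row totals [79, 62], col totals [55, 27, 59], n=141
χ² = (27−30.82)²/30.82 + (22−15.13)²/15.13 + (30−33.06)²/33.06 + (28−24.18)²/24.18 + (5−11.87)²/11.87 + (29−25.94)²/25.94 = 8.8174
df = 2

test statistic = 8.817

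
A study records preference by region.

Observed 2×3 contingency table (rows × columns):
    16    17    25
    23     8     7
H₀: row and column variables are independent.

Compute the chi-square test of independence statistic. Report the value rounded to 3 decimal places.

test statistic = 10.929

Row totals [58, 38], col totals [39, 25, 32], n=96
χ² = (16−23.56)²/23.56 + (17−15.10)²/15.10 + (25−19.33)²/19.33 + (23−15.44)²/15.44 + (8−9.90)²/9.90 + (7−12.67)²/12.67 = 10.9291
df = 2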